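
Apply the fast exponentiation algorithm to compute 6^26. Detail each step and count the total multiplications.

Computing 6^26 by squaring (build up from 6^1; each line after the first costs one multiplication):

6^1 = 6
6^2 = (6^1)^2 = 6^2 = 36
6^3 = 6 * 6^2 = 6 * 36 = 216
6^6 = (6^3)^2 = 216^2 = 46656
6^12 = (6^6)^2 = 46656^2 = 2176782336
6^13 = 6 * 6^12 = 6 * 2176782336 = 13060694016
6^26 = (6^13)^2 = 13060694016^2 = 170581728179578208256

Result: 170581728179578208256
Multiplications needed: 6 (6 lines after 6^1)

6^26 = 170581728179578208256. Using exponentiation by squaring, this requires 6 multiplications. The key idea: if the exponent is even, square the half-power; if odd, multiply by the base once.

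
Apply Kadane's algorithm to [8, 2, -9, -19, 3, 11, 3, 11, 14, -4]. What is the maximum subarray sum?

Using Kadane's algorithm on [8, 2, -9, -19, 3, 11, 3, 11, 14, -4]:

Scanning through the array:
Position 1 (value 2): max_ending_here = 10, max_so_far = 10
Position 2 (value -9): max_ending_here = 1, max_so_far = 10
Position 3 (value -19): max_ending_here = -18, max_so_far = 10
Position 4 (value 3): max_ending_here = 3, max_so_far = 10
Position 5 (value 11): max_ending_here = 14, max_so_far = 14
Position 6 (value 3): max_ending_here = 17, max_so_far = 17
Position 7 (value 11): max_ending_here = 28, max_so_far = 28
Position 8 (value 14): max_ending_here = 42, max_so_far = 42
Position 9 (value -4): max_ending_here = 38, max_so_far = 42

Maximum subarray: [3, 11, 3, 11, 14]
Maximum sum: 42

The maximum subarray is [3, 11, 3, 11, 14] with sum 42. This subarray runs from index 4 to index 8.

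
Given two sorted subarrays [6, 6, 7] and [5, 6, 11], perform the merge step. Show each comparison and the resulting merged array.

Merging process:

Compare 6 vs 5: take 5 from right. Merged: [5]
Compare 6 vs 6: take 6 from left. Merged: [5, 6]
Compare 6 vs 6: take 6 from left. Merged: [5, 6, 6]
Compare 7 vs 6: take 6 from right. Merged: [5, 6, 6, 6]
Compare 7 vs 11: take 7 from left. Merged: [5, 6, 6, 6, 7]
Append remaining from right: [11]. Merged: [5, 6, 6, 6, 7, 11]

Final merged array: [5, 6, 6, 6, 7, 11]
Total comparisons: 5

The merged array is [5, 6, 6, 6, 7, 11], requiring 5 comparisons. The merge step runs in O(n) time where n is the total number of elements.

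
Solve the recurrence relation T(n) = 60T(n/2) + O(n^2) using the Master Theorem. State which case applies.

Master Theorem for T(n) = 60T(n/2) + O(n^2):

a = 60, b = 2, c = 2
log_b(a) = log_2(60) = 5.9069

Case 1: c = 2 < log_2(60) = 5.9069
T(n) = O(n^(log_2 60))

For T(n) = 60T(n/2) + O(n^2): log_2(60) = 5.9069. This is Case 1 of the Master Theorem (c < log_b(a), work dominated by leaves), giving O(n^(log_2 60)).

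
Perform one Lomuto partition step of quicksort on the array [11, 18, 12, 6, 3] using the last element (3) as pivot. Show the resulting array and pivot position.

Lomuto partition with pivot = 3:

Initial array: [11, 18, 12, 6, 3]

arr[0]=11 > 3: no swap
arr[1]=18 > 3: no swap
arr[2]=12 > 3: no swap
arr[3]=6 > 3: no swap

Place pivot at position 0: [3, 18, 12, 6, 11]
Pivot position: 0

After partitioning with pivot 3, the array becomes [3, 18, 12, 6, 11]. The pivot is placed at index 0. All elements to the left of the pivot are <= 3, and all elements to the right are > 3.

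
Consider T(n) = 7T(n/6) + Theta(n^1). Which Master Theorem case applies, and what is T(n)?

Master Theorem for T(n) = 7T(n/6) + O(n^1):

a = 7, b = 6, c = 1
log_b(a) = log_6(7) = 1.0860

Case 1: c = 1 < log_6(7) = 1.0860
T(n) = O(n^(log_6 7))

For T(n) = 7T(n/6) + O(n^1): log_6(7) = 1.0860. This is Case 1 of the Master Theorem (c < log_b(a), work dominated by leaves), giving O(n^(log_6 7)).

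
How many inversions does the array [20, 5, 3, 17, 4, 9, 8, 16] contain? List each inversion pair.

Finding inversions in [20, 5, 3, 17, 4, 9, 8, 16]:

(0, 1): arr[0]=20 > arr[1]=5
(0, 2): arr[0]=20 > arr[2]=3
(0, 3): arr[0]=20 > arr[3]=17
(0, 4): arr[0]=20 > arr[4]=4
(0, 5): arr[0]=20 > arr[5]=9
(0, 6): arr[0]=20 > arr[6]=8
(0, 7): arr[0]=20 > arr[7]=16
(1, 2): arr[1]=5 > arr[2]=3
(1, 4): arr[1]=5 > arr[4]=4
(3, 4): arr[3]=17 > arr[4]=4
(3, 5): arr[3]=17 > arr[5]=9
(3, 6): arr[3]=17 > arr[6]=8
(3, 7): arr[3]=17 > arr[7]=16
(5, 6): arr[5]=9 > arr[6]=8

Total inversions: 14

The array has 14 inversion(s): (0,1), (0,2), (0,3), (0,4), (0,5), (0,6), (0,7), (1,2), (1,4), (3,4), (3,5), (3,6), (3,7), (5,6). Each pair (i,j) satisfies i < j and arr[i] > arr[j].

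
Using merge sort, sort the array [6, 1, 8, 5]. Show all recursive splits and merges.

Merge sort trace:

Split: [6, 1, 8, 5] -> [6, 1] and [8, 5]
  Split: [6, 1] -> [6] and [1]
  Merge: [6] + [1] -> [1, 6]
  Split: [8, 5] -> [8] and [5]
  Merge: [8] + [5] -> [5, 8]
Merge: [1, 6] + [5, 8] -> [1, 5, 6, 8]

Final sorted array: [1, 5, 6, 8]

The merge sort proceeds by recursively splitting the array and merging sorted halves.
After all merges, the sorted array is [1, 5, 6, 8].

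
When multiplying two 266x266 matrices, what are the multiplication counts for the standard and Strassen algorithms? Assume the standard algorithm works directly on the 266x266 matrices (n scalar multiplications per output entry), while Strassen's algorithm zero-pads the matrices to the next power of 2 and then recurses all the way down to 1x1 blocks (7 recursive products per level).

Matrix multiplication for 266x266 matrices:

Strassen's algorithm requires power-of-2 dimensions. Pad 266x266 to 512x512 (next power of 2).

Standard algorithm: 266^3 = 18821096 multiplications
Strassen's algorithm: 7^(log2(512)) = 7^9 = 40353607 multiplications
Difference: 18821096 - 40353607 = -21532511 (Strassen uses MORE here due to padding overhead — for small or just-over-power-of-2 n, padding can outweigh the per-level savings)

Standard: 18821096 multiplications (266^3). Strassen: 40353607 multiplications (7^9, after padding to 512x512). Strassen reduces 8 recursive multiplications to 7 at each level.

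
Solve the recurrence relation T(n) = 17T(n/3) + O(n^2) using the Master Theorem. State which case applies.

Master Theorem for T(n) = 17T(n/3) + O(n^2):

a = 17, b = 3, c = 2
log_b(a) = log_3(17) = 2.5789

Case 1: c = 2 < log_3(17) = 2.5789
T(n) = O(n^(log_3 17))

For T(n) = 17T(n/3) + O(n^2): log_3(17) = 2.5789. This is Case 1 of the Master Theorem (c < log_b(a), work dominated by leaves), giving O(n^(log_3 17)).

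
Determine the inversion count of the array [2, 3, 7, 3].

Finding inversions in [2, 3, 7, 3]:

(2, 3): arr[2]=7 > arr[3]=3

Total inversions: 1

The array has 1 inversion(s): (2,3). Each pair (i,j) satisfies i < j and arr[i] > arr[j].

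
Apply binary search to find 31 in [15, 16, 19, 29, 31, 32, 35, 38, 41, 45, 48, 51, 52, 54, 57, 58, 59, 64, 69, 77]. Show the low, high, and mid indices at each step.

Binary search for 31 in [15, 16, 19, 29, 31, 32, 35, 38, 41, 45, 48, 51, 52, 54, 57, 58, 59, 64, 69, 77]:

lo=0, hi=19, mid=9, arr[mid]=45 -> 45 > 31, search left half
lo=0, hi=8, mid=4, arr[mid]=31 -> Found target at index 4!

Binary search finds 31 at index 4 after 2 comparisons. The search repeatedly halves the search space by comparing with the middle element.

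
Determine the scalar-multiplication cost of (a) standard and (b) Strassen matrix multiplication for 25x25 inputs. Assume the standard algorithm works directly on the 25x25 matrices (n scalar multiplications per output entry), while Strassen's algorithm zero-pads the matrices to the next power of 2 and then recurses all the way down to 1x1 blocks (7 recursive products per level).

Matrix multiplication for 25x25 matrices:

Strassen's algorithm requires power-of-2 dimensions. Pad 25x25 to 32x32 (next power of 2).

Standard algorithm: 25^3 = 15625 multiplications
Strassen's algorithm: 7^(log2(32)) = 7^5 = 16807 multiplications
Difference: 15625 - 16807 = -1182 (Strassen uses MORE here due to padding overhead — for small or just-over-power-of-2 n, padding can outweigh the per-level savings)

Standard: 15625 multiplications (25^3). Strassen: 16807 multiplications (7^5, after padding to 32x32). Strassen reduces 8 recursive multiplications to 7 at each level.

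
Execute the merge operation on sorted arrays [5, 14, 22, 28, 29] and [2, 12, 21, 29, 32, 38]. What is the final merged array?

Merging process:

Compare 5 vs 2: take 2 from right. Merged: [2]
Compare 5 vs 12: take 5 from left. Merged: [2, 5]
Compare 14 vs 12: take 12 from right. Merged: [2, 5, 12]
Compare 14 vs 21: take 14 from left. Merged: [2, 5, 12, 14]
Compare 22 vs 21: take 21 from right. Merged: [2, 5, 12, 14, 21]
Compare 22 vs 29: take 22 from left. Merged: [2, 5, 12, 14, 21, 22]
Compare 28 vs 29: take 28 from left. Merged: [2, 5, 12, 14, 21, 22, 28]
Compare 29 vs 29: take 29 from left. Merged: [2, 5, 12, 14, 21, 22, 28, 29]
Append remaining from right: [29, 32, 38]. Merged: [2, 5, 12, 14, 21, 22, 28, 29, 29, 32, 38]

Final merged array: [2, 5, 12, 14, 21, 22, 28, 29, 29, 32, 38]
Total comparisons: 8

The merged array is [2, 5, 12, 14, 21, 22, 28, 29, 29, 32, 38], requiring 8 comparisons. The merge step runs in O(n) time where n is the total number of elements.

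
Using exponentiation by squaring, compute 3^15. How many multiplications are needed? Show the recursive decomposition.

Computing 3^15 by squaring (build up from 3^1; each line after the first costs one multiplication):

3^1 = 3
3^2 = (3^1)^2 = 3^2 = 9
3^3 = 3 * 3^2 = 3 * 9 = 27
3^6 = (3^3)^2 = 27^2 = 729
3^7 = 3 * 3^6 = 3 * 729 = 2187
3^14 = (3^7)^2 = 2187^2 = 4782969
3^15 = 3 * 3^14 = 3 * 4782969 = 14348907

Result: 14348907
Multiplications needed: 6 (6 lines after 3^1)

3^15 = 14348907. Using exponentiation by squaring, this requires 6 multiplications. The key idea: if the exponent is even, square the half-power; if odd, multiply by the base once.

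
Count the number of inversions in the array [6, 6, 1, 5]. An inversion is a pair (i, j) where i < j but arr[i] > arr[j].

Finding inversions in [6, 6, 1, 5]:

(0, 2): arr[0]=6 > arr[2]=1
(0, 3): arr[0]=6 > arr[3]=5
(1, 2): arr[1]=6 > arr[2]=1
(1, 3): arr[1]=6 > arr[3]=5

Total inversions: 4

The array has 4 inversion(s): (0,2), (0,3), (1,2), (1,3). Each pair (i,j) satisfies i < j and arr[i] > arr[j].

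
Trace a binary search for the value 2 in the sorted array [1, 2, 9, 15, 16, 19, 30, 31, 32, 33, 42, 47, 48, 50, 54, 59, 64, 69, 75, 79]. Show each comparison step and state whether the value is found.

Binary search for 2 in [1, 2, 9, 15, 16, 19, 30, 31, 32, 33, 42, 47, 48, 50, 54, 59, 64, 69, 75, 79]:

lo=0, hi=19, mid=9, arr[mid]=33 -> 33 > 2, search left half
lo=0, hi=8, mid=4, arr[mid]=16 -> 16 > 2, search left half
lo=0, hi=3, mid=1, arr[mid]=2 -> Found target at index 1!

Binary search finds 2 at index 1 after 3 comparisons. The search repeatedly halves the search space by comparing with the middle element.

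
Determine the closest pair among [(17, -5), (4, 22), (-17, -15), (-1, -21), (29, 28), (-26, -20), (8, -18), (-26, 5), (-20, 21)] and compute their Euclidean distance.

Computing all pairwise distances among 9 points:

d((17, -5), (4, 22)) = 29.9666
d((17, -5), (-17, -15)) = 35.4401
d((17, -5), (-1, -21)) = 24.0832
d((17, -5), (29, 28)) = 35.1141
d((17, -5), (-26, -20)) = 45.5412
d((17, -5), (8, -18)) = 15.8114
d((17, -5), (-26, 5)) = 44.1475
d((17, -5), (-20, 21)) = 45.2217
d((4, 22), (-17, -15)) = 42.5441
d((4, 22), (-1, -21)) = 43.2897
d((4, 22), (29, 28)) = 25.7099
d((4, 22), (-26, -20)) = 51.614
d((4, 22), (8, -18)) = 40.1995
d((4, 22), (-26, 5)) = 34.4819
d((4, 22), (-20, 21)) = 24.0208
d((-17, -15), (-1, -21)) = 17.088
d((-17, -15), (29, 28)) = 62.9682
d((-17, -15), (-26, -20)) = 10.2956
d((-17, -15), (8, -18)) = 25.1794
d((-17, -15), (-26, 5)) = 21.9317
d((-17, -15), (-20, 21)) = 36.1248
d((-1, -21), (29, 28)) = 57.4543
d((-1, -21), (-26, -20)) = 25.02
d((-1, -21), (8, -18)) = 9.4868 <-- minimum
d((-1, -21), (-26, 5)) = 36.0694
d((-1, -21), (-20, 21)) = 46.0977
d((29, 28), (-26, -20)) = 73.0
d((29, 28), (8, -18)) = 50.5668
d((29, 28), (-26, 5)) = 59.6154
d((29, 28), (-20, 21)) = 49.4975
d((-26, -20), (8, -18)) = 34.0588
d((-26, -20), (-26, 5)) = 25.0
d((-26, -20), (-20, 21)) = 41.4367
d((8, -18), (-26, 5)) = 41.0488
d((8, -18), (-20, 21)) = 48.0104
d((-26, 5), (-20, 21)) = 17.088

Closest pair: (-1, -21) and (8, -18) with distance 9.4868

The closest pair is (-1, -21) and (8, -18) with Euclidean distance 9.4868. For 9 points, brute-force pairwise comparison is shown above. For large n, the divide-and-conquer algorithm (sort by x, recurse on halves, check the dividing strip) achieves O(n log n).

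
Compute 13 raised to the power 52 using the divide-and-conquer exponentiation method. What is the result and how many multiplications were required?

Computing 13^52 by squaring (build up from 13^1; each line after the first costs one multiplication):

13^1 = 13
13^2 = (13^1)^2 = 13^2 = 169
13^3 = 13 * 13^2 = 13 * 169 = 2197
13^6 = (13^3)^2 = 2197^2 = 4826809
13^12 = (13^6)^2 = 4826809^2 = 23298085122481
13^13 = 13 * 13^12 = 13 * 23298085122481 = 302875106592253
13^26 = (13^13)^2 = 302875106592253^2 = 91733330193268616658399616009
13^52 = (13^26)^2 = 91733330193268616658399616009^2 = 8415003868347247618489696679505181495471801448798649088081

Result: 8415003868347247618489696679505181495471801448798649088081
Multiplications needed: 7 (7 lines after 13^1)

13^52 = 8415003868347247618489696679505181495471801448798649088081. Using exponentiation by squaring, this requires 7 multiplications. The key idea: if the exponent is even, square the half-power; if odd, multiply by the base once.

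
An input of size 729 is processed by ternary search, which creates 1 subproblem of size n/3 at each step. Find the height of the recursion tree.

For divide and conquer with division factor 3:

Problem sizes at each level:
Level 0: 729
Level 1: 243
Level 2: 81
Level 3: 27
Level 4: 9
Level 5: 3
Level 6: 1

The root is level 0 and the size-1 base case is level 6 (the tree spans levels 0 through 6, i.e. 7 levels counting the root), so the depth is the number of divisions: log_3(729) = 6

The recursion tree depth is log_3(729) = 6. At each level, the problem size is divided by 3, so it takes 6 divisions to reduce to a base case of size 1. The algorithm makes 1 recursive call at each level.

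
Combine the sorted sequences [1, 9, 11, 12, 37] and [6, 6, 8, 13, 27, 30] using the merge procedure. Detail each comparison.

Merging process:

Compare 1 vs 6: take 1 from left. Merged: [1]
Compare 9 vs 6: take 6 from right. Merged: [1, 6]
Compare 9 vs 6: take 6 from right. Merged: [1, 6, 6]
Compare 9 vs 8: take 8 from right. Merged: [1, 6, 6, 8]
Compare 9 vs 13: take 9 from left. Merged: [1, 6, 6, 8, 9]
Compare 11 vs 13: take 11 from left. Merged: [1, 6, 6, 8, 9, 11]
Compare 12 vs 13: take 12 from left. Merged: [1, 6, 6, 8, 9, 11, 12]
Compare 37 vs 13: take 13 from right. Merged: [1, 6, 6, 8, 9, 11, 12, 13]
Compare 37 vs 27: take 27 from right. Merged: [1, 6, 6, 8, 9, 11, 12, 13, 27]
Compare 37 vs 30: take 30 from right. Merged: [1, 6, 6, 8, 9, 11, 12, 13, 27, 30]
Append remaining from left: [37]. Merged: [1, 6, 6, 8, 9, 11, 12, 13, 27, 30, 37]

Final merged array: [1, 6, 6, 8, 9, 11, 12, 13, 27, 30, 37]
Total comparisons: 10

The merged array is [1, 6, 6, 8, 9, 11, 12, 13, 27, 30, 37], requiring 10 comparisons. The merge step runs in O(n) time where n is the total number of elements.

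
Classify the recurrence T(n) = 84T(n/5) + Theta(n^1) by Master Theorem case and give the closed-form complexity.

Master Theorem for T(n) = 84T(n/5) + O(n^1):

a = 84, b = 5, c = 1
log_b(a) = log_5(84) = 2.7530

Case 1: c = 1 < log_5(84) = 2.7530
T(n) = O(n^(log_5 84))

For T(n) = 84T(n/5) + O(n^1): log_5(84) = 2.7530. This is Case 1 of the Master Theorem (c < log_b(a), work dominated by leaves), giving O(n^(log_5 84)).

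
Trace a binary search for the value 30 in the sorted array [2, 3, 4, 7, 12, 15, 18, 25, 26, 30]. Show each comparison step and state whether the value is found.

Binary search for 30 in [2, 3, 4, 7, 12, 15, 18, 25, 26, 30]:

lo=0, hi=9, mid=4, arr[mid]=12 -> 12 < 30, search right half
lo=5, hi=9, mid=7, arr[mid]=25 -> 25 < 30, search right half
lo=8, hi=9, mid=8, arr[mid]=26 -> 26 < 30, search right half
lo=9, hi=9, mid=9, arr[mid]=30 -> Found target at index 9!

Binary search finds 30 at index 9 after 4 comparisons. The search repeatedly halves the search space by comparing with the middle element.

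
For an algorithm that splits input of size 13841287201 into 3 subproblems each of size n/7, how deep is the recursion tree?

For divide and conquer with division factor 7:

Problem sizes at each level:
Level 0: 13841287201
Level 1: 1977326743
Level 2: 282475249
Level 3: 40353607
Level 4: 5764801
Level 5: 823543
Level 6: 117649
Level 7: 16807
Level 8: 2401
Level 9: 343
Level 10: 49
Level 11: 7
Level 12: 1

The root is level 0 and the size-1 base case is level 12 (the tree spans levels 0 through 12, i.e. 13 levels counting the root), so the depth is the number of divisions: log_7(13841287201) = 12

The recursion tree depth is log_7(13841287201) = 12. At each level, the problem size is divided by 7, so it takes 12 divisions to reduce to a base case of size 1. The algorithm makes 3 recursive calls at each level.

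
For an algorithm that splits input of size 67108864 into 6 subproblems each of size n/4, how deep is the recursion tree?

For divide and conquer with division factor 4:

Problem sizes at each level:
Level 0: 67108864
Level 1: 16777216
Level 2: 4194304
Level 3: 1048576
Level 4: 262144
Level 5: 65536
Level 6: 16384
Level 7: 4096
Level 8: 1024
Level 9: 256
Level 10: 64
Level 11: 16
Level 12: 4
Level 13: 1

The root is level 0 and the size-1 base case is level 13 (the tree spans levels 0 through 13, i.e. 14 levels counting the root), so the depth is the number of divisions: log_4(67108864) = 13

The recursion tree depth is log_4(67108864) = 13. At each level, the problem size is divided by 4, so it takes 13 divisions to reduce to a base case of size 1. The algorithm makes 6 recursive calls at each level.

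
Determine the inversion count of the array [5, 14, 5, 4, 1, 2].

Finding inversions in [5, 14, 5, 4, 1, 2]:

(0, 3): arr[0]=5 > arr[3]=4
(0, 4): arr[0]=5 > arr[4]=1
(0, 5): arr[0]=5 > arr[5]=2
(1, 2): arr[1]=14 > arr[2]=5
(1, 3): arr[1]=14 > arr[3]=4
(1, 4): arr[1]=14 > arr[4]=1
(1, 5): arr[1]=14 > arr[5]=2
(2, 3): arr[2]=5 > arr[3]=4
(2, 4): arr[2]=5 > arr[4]=1
(2, 5): arr[2]=5 > arr[5]=2
(3, 4): arr[3]=4 > arr[4]=1
(3, 5): arr[3]=4 > arr[5]=2

Total inversions: 12

The array has 12 inversion(s): (0,3), (0,4), (0,5), (1,2), (1,3), (1,4), (1,5), (2,3), (2,4), (2,5), (3,4), (3,5). Each pair (i,j) satisfies i < j and arr[i] > arr[j].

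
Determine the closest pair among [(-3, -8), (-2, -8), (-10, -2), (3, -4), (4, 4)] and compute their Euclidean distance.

Computing all pairwise distances among 5 points:

d((-3, -8), (-2, -8)) = 1.0 <-- minimum
d((-3, -8), (-10, -2)) = 9.2195
d((-3, -8), (3, -4)) = 7.2111
d((-3, -8), (4, 4)) = 13.8924
d((-2, -8), (-10, -2)) = 10.0
d((-2, -8), (3, -4)) = 6.4031
d((-2, -8), (4, 4)) = 13.4164
d((-10, -2), (3, -4)) = 13.1529
d((-10, -2), (4, 4)) = 15.2315
d((3, -4), (4, 4)) = 8.0623

Closest pair: (-3, -8) and (-2, -8) with distance 1.0

The closest pair is (-3, -8) and (-2, -8) with Euclidean distance 1.0. For 5 points, brute-force pairwise comparison is shown above. For large n, the divide-and-conquer algorithm (sort by x, recurse on halves, check the dividing strip) achieves O(n log n).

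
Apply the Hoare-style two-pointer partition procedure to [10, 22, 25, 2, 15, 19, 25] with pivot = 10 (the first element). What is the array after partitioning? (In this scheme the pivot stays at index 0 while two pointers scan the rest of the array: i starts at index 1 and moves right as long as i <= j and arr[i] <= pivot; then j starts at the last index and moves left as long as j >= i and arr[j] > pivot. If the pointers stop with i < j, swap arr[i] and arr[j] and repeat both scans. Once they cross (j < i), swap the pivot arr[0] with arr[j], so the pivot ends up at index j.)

Hoare-style two-pointer partition with pivot = 10:

Initial array: [10, 22, 25, 2, 15, 19, 25]

Pointers start at i = 1, j = 6.
i stops at index 1 (arr[1]=22 > 10), j stops at index 3 (arr[3]=2 <= 10): swap arr[1] and arr[3], array becomes [10, 2, 25, 22, 15, 19, 25]
i ends at 2, j ends at 1: the pointers have crossed (j < i), so scanning stops.

Swap pivot arr[0] with arr[1] to place pivot at position 1: [2, 10, 25, 22, 15, 19, 25]
Pivot position: 1

After partitioning with pivot 10, the array becomes [2, 10, 25, 22, 15, 19, 25]. The pivot is placed at index 1. All elements to the left of the pivot are <= 10, and all elements to the right are > 10.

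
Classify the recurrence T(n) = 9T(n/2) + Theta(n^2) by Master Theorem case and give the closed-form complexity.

Master Theorem for T(n) = 9T(n/2) + O(n^2):

a = 9, b = 2, c = 2
log_b(a) = log_2(9) = 3.1699

Case 1: c = 2 < log_2(9) = 3.1699
T(n) = O(n^(log_2 9))

For T(n) = 9T(n/2) + O(n^2): log_2(9) = 3.1699. This is Case 1 of the Master Theorem (c < log_b(a), work dominated by leaves), giving O(n^(log_2 9)).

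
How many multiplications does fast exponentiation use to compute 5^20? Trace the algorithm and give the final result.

Computing 5^20 by squaring (build up from 5^1; each line after the first costs one multiplication):

5^1 = 5
5^2 = (5^1)^2 = 5^2 = 25
5^4 = (5^2)^2 = 25^2 = 625
5^5 = 5 * 5^4 = 5 * 625 = 3125
5^10 = (5^5)^2 = 3125^2 = 9765625
5^20 = (5^10)^2 = 9765625^2 = 95367431640625

Result: 95367431640625
Multiplications needed: 5 (5 lines after 5^1)

5^20 = 95367431640625. Using exponentiation by squaring, this requires 5 multiplications. The key idea: if the exponent is even, square the half-power; if odd, multiply by the base once.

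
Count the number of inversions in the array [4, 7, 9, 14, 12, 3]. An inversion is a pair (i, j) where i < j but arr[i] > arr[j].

Finding inversions in [4, 7, 9, 14, 12, 3]:

(0, 5): arr[0]=4 > arr[5]=3
(1, 5): arr[1]=7 > arr[5]=3
(2, 5): arr[2]=9 > arr[5]=3
(3, 4): arr[3]=14 > arr[4]=12
(3, 5): arr[3]=14 > arr[5]=3
(4, 5): arr[4]=12 > arr[5]=3

Total inversions: 6

The array has 6 inversion(s): (0,5), (1,5), (2,5), (3,4), (3,5), (4,5). Each pair (i,j) satisfies i < j and arr[i] > arr[j].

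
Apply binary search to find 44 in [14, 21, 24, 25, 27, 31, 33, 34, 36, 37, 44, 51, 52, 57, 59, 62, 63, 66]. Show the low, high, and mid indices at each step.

Binary search for 44 in [14, 21, 24, 25, 27, 31, 33, 34, 36, 37, 44, 51, 52, 57, 59, 62, 63, 66]:

lo=0, hi=17, mid=8, arr[mid]=36 -> 36 < 44, search right half
lo=9, hi=17, mid=13, arr[mid]=57 -> 57 > 44, search left half
lo=9, hi=12, mid=10, arr[mid]=44 -> Found target at index 10!

Binary search finds 44 at index 10 after 3 comparisons. The search repeatedly halves the search space by comparing with the middle element.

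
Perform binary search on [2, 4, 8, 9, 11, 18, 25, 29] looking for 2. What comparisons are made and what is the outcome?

Binary search for 2 in [2, 4, 8, 9, 11, 18, 25, 29]:

lo=0, hi=7, mid=3, arr[mid]=9 -> 9 > 2, search left half
lo=0, hi=2, mid=1, arr[mid]=4 -> 4 > 2, search left half
lo=0, hi=0, mid=0, arr[mid]=2 -> Found target at index 0!

Binary search finds 2 at index 0 after 3 comparisons. The search repeatedly halves the search space by comparing with the middle element.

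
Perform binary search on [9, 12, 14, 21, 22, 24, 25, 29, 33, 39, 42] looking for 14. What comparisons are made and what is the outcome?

Binary search for 14 in [9, 12, 14, 21, 22, 24, 25, 29, 33, 39, 42]:

lo=0, hi=10, mid=5, arr[mid]=24 -> 24 > 14, search left half
lo=0, hi=4, mid=2, arr[mid]=14 -> Found target at index 2!

Binary search finds 14 at index 2 after 2 comparisons. The search repeatedly halves the search space by comparing with the middle element.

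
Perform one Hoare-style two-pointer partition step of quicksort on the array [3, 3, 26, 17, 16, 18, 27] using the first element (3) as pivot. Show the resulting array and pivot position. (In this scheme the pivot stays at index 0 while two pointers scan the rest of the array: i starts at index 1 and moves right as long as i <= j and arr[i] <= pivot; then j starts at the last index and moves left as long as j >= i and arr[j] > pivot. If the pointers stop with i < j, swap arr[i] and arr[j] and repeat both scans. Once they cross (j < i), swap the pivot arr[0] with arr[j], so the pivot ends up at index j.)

Hoare-style two-pointer partition with pivot = 3:

Initial array: [3, 3, 26, 17, 16, 18, 27]

Pointers start at i = 1, j = 6.
i ends at 2, j ends at 1: the pointers have crossed (j < i), so scanning stops.

Swap pivot arr[0] with arr[1] to place pivot at position 1: [3, 3, 26, 17, 16, 18, 27]
Pivot position: 1

After partitioning with pivot 3, the array becomes [3, 3, 26, 17, 16, 18, 27]. The pivot is placed at index 1. All elements to the left of the pivot are <= 3, and all elements to the right are > 3.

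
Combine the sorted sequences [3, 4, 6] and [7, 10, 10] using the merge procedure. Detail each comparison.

Merging process:

Compare 3 vs 7: take 3 from left. Merged: [3]
Compare 4 vs 7: take 4 from left. Merged: [3, 4]
Compare 6 vs 7: take 6 from left. Merged: [3, 4, 6]
Append remaining from right: [7, 10, 10]. Merged: [3, 4, 6, 7, 10, 10]

Final merged array: [3, 4, 6, 7, 10, 10]
Total comparisons: 3

The merged array is [3, 4, 6, 7, 10, 10], requiring 3 comparisons. The merge step runs in O(n) time where n is the total number of elements.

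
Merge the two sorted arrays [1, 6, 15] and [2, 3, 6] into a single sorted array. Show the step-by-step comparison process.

Merging process:

Compare 1 vs 2: take 1 from left. Merged: [1]
Compare 6 vs 2: take 2 from right. Merged: [1, 2]
Compare 6 vs 3: take 3 from right. Merged: [1, 2, 3]
Compare 6 vs 6: take 6 from left. Merged: [1, 2, 3, 6]
Compare 15 vs 6: take 6 from right. Merged: [1, 2, 3, 6, 6]
Append remaining from left: [15]. Merged: [1, 2, 3, 6, 6, 15]

Final merged array: [1, 2, 3, 6, 6, 15]
Total comparisons: 5

The merged array is [1, 2, 3, 6, 6, 15], requiring 5 comparisons. The merge step runs in O(n) time where n is the total number of elements.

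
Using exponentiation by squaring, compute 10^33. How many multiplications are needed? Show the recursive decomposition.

Computing 10^33 by squaring (build up from 10^1; each line after the first costs one multiplication):

10^1 = 10
10^2 = (10^1)^2 = 10^2 = 100
10^4 = (10^2)^2 = 100^2 = 10000
10^8 = (10^4)^2 = 10000^2 = 100000000
10^16 = (10^8)^2 = 100000000^2 = 10000000000000000
10^32 = (10^16)^2 = 10000000000000000^2 = 100000000000000000000000000000000
10^33 = 10 * 10^32 = 10 * 100000000000000000000000000000000 = 1000000000000000000000000000000000

Result: 1000000000000000000000000000000000
Multiplications needed: 6 (6 lines after 10^1)

10^33 = 1000000000000000000000000000000000. Using exponentiation by squaring, this requires 6 multiplications. The key idea: if the exponent is even, square the half-power; if odd, multiply by the base once.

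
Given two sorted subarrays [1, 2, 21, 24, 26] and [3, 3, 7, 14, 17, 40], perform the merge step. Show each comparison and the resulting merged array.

Merging process:

Compare 1 vs 3: take 1 from left. Merged: [1]
Compare 2 vs 3: take 2 from left. Merged: [1, 2]
Compare 21 vs 3: take 3 from right. Merged: [1, 2, 3]
Compare 21 vs 3: take 3 from right. Merged: [1, 2, 3, 3]
Compare 21 vs 7: take 7 from right. Merged: [1, 2, 3, 3, 7]
Compare 21 vs 14: take 14 from right. Merged: [1, 2, 3, 3, 7, 14]
Compare 21 vs 17: take 17 from right. Merged: [1, 2, 3, 3, 7, 14, 17]
Compare 21 vs 40: take 21 from left. Merged: [1, 2, 3, 3, 7, 14, 17, 21]
Compare 24 vs 40: take 24 from left. Merged: [1, 2, 3, 3, 7, 14, 17, 21, 24]
Compare 26 vs 40: take 26 from left. Merged: [1, 2, 3, 3, 7, 14, 17, 21, 24, 26]
Append remaining from right: [40]. Merged: [1, 2, 3, 3, 7, 14, 17, 21, 24, 26, 40]

Final merged array: [1, 2, 3, 3, 7, 14, 17, 21, 24, 26, 40]
Total comparisons: 10

The merged array is [1, 2, 3, 3, 7, 14, 17, 21, 24, 26, 40], requiring 10 comparisons. The merge step runs in O(n) time where n is the total number of elements.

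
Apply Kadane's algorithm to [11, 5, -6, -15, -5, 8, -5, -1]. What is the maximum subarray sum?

Using Kadane's algorithm on [11, 5, -6, -15, -5, 8, -5, -1]:

Scanning through the array:
Position 1 (value 5): max_ending_here = 16, max_so_far = 16
Position 2 (value -6): max_ending_here = 10, max_so_far = 16
Position 3 (value -15): max_ending_here = -5, max_so_far = 16
Position 4 (value -5): max_ending_here = -5, max_so_far = 16
Position 5 (value 8): max_ending_here = 8, max_so_far = 16
Position 6 (value -5): max_ending_here = 3, max_so_far = 16
Position 7 (value -1): max_ending_here = 2, max_so_far = 16

Maximum subarray: [11, 5]
Maximum sum: 16

The maximum subarray is [11, 5] with sum 16. This subarray runs from index 0 to index 1.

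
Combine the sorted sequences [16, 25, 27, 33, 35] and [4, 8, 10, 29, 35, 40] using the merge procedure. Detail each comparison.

Merging process:

Compare 16 vs 4: take 4 from right. Merged: [4]
Compare 16 vs 8: take 8 from right. Merged: [4, 8]
Compare 16 vs 10: take 10 from right. Merged: [4, 8, 10]
Compare 16 vs 29: take 16 from left. Merged: [4, 8, 10, 16]
Compare 25 vs 29: take 25 from left. Merged: [4, 8, 10, 16, 25]
Compare 27 vs 29: take 27 from left. Merged: [4, 8, 10, 16, 25, 27]
Compare 33 vs 29: take 29 from right. Merged: [4, 8, 10, 16, 25, 27, 29]
Compare 33 vs 35: take 33 from left. Merged: [4, 8, 10, 16, 25, 27, 29, 33]
Compare 35 vs 35: take 35 from left. Merged: [4, 8, 10, 16, 25, 27, 29, 33, 35]
Append remaining from right: [35, 40]. Merged: [4, 8, 10, 16, 25, 27, 29, 33, 35, 35, 40]

Final merged array: [4, 8, 10, 16, 25, 27, 29, 33, 35, 35, 40]
Total comparisons: 9

The merged array is [4, 8, 10, 16, 25, 27, 29, 33, 35, 35, 40], requiring 9 comparisons. The merge step runs in O(n) time where n is the total number of elements.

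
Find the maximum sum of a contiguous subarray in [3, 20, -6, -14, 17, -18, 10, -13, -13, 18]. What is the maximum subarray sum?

Using Kadane's algorithm on [3, 20, -6, -14, 17, -18, 10, -13, -13, 18]:

Scanning through the array:
Position 1 (value 20): max_ending_here = 23, max_so_far = 23
Position 2 (value -6): max_ending_here = 17, max_so_far = 23
Position 3 (value -14): max_ending_here = 3, max_so_far = 23
Position 4 (value 17): max_ending_here = 20, max_so_far = 23
Position 5 (value -18): max_ending_here = 2, max_so_far = 23
Position 6 (value 10): max_ending_here = 12, max_so_far = 23
Position 7 (value -13): max_ending_here = -1, max_so_far = 23
Position 8 (value -13): max_ending_here = -13, max_so_far = 23
Position 9 (value 18): max_ending_here = 18, max_so_far = 23

Maximum subarray: [3, 20]
Maximum sum: 23

The maximum subarray is [3, 20] with sum 23. This subarray runs from index 0 to index 1.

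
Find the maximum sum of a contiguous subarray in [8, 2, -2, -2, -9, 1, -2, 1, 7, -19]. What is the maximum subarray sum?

Using Kadane's algorithm on [8, 2, -2, -2, -9, 1, -2, 1, 7, -19]:

Scanning through the array:
Position 1 (value 2): max_ending_here = 10, max_so_far = 10
Position 2 (value -2): max_ending_here = 8, max_so_far = 10
Position 3 (value -2): max_ending_here = 6, max_so_far = 10
Position 4 (value -9): max_ending_here = -3, max_so_far = 10
Position 5 (value 1): max_ending_here = 1, max_so_far = 10
Position 6 (value -2): max_ending_here = -1, max_so_far = 10
Position 7 (value 1): max_ending_here = 1, max_so_far = 10
Position 8 (value 7): max_ending_here = 8, max_so_far = 10
Position 9 (value -19): max_ending_here = -11, max_so_far = 10

Maximum subarray: [8, 2]
Maximum sum: 10

The maximum subarray is [8, 2] with sum 10. This subarray runs from index 0 to index 1.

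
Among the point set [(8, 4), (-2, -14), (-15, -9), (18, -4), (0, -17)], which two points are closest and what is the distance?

Computing all pairwise distances among 5 points:

d((8, 4), (-2, -14)) = 20.5913
d((8, 4), (-15, -9)) = 26.4197
d((8, 4), (18, -4)) = 12.8062
d((8, 4), (0, -17)) = 22.4722
d((-2, -14), (-15, -9)) = 13.9284
d((-2, -14), (18, -4)) = 22.3607
d((-2, -14), (0, -17)) = 3.6056 <-- minimum
d((-15, -9), (18, -4)) = 33.3766
d((-15, -9), (0, -17)) = 17.0
d((18, -4), (0, -17)) = 22.2036

Closest pair: (-2, -14) and (0, -17) with distance 3.6056

The closest pair is (-2, -14) and (0, -17) with Euclidean distance 3.6056. For 5 points, brute-force pairwise comparison is shown above. For large n, the divide-and-conquer algorithm (sort by x, recurse on halves, check the dividing strip) achieves O(n log n).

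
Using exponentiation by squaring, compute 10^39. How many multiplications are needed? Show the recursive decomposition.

Computing 10^39 by squaring (build up from 10^1; each line after the first costs one multiplication):

10^1 = 10
10^2 = (10^1)^2 = 10^2 = 100
10^4 = (10^2)^2 = 100^2 = 10000
10^8 = (10^4)^2 = 10000^2 = 100000000
10^9 = 10 * 10^8 = 10 * 100000000 = 1000000000
10^18 = (10^9)^2 = 1000000000^2 = 1000000000000000000
10^19 = 10 * 10^18 = 10 * 1000000000000000000 = 10000000000000000000
10^38 = (10^19)^2 = 10000000000000000000^2 = 100000000000000000000000000000000000000
10^39 = 10 * 10^38 = 10 * 100000000000000000000000000000000000000 = 1000000000000000000000000000000000000000

Result: 1000000000000000000000000000000000000000
Multiplications needed: 8 (8 lines after 10^1)

10^39 = 1000000000000000000000000000000000000000. Using exponentiation by squaring, this requires 8 multiplications. The key idea: if the exponent is even, square the half-power; if odd, multiply by the base once.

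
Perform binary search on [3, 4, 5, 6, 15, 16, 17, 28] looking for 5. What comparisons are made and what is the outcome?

Binary search for 5 in [3, 4, 5, 6, 15, 16, 17, 28]:

lo=0, hi=7, mid=3, arr[mid]=6 -> 6 > 5, search left half
lo=0, hi=2, mid=1, arr[mid]=4 -> 4 < 5, search right half
lo=2, hi=2, mid=2, arr[mid]=5 -> Found target at index 2!

Binary search finds 5 at index 2 after 3 comparisons. The search repeatedly halves the search space by comparing with the middle element.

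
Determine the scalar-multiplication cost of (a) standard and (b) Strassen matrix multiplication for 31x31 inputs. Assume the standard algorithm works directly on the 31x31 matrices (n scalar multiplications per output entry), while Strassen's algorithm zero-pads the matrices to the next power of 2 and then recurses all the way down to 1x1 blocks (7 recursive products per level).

Matrix multiplication for 31x31 matrices:

Strassen's algorithm requires power-of-2 dimensions. Pad 31x31 to 32x32 (next power of 2).

Standard algorithm: 31^3 = 29791 multiplications
Strassen's algorithm: 7^(log2(32)) = 7^5 = 16807 multiplications
Savings: 29791 - 16807 = 12984 multiplications

Standard: 29791 multiplications (31^3). Strassen: 16807 multiplications (7^5, after padding to 32x32). Strassen reduces 8 recursive multiplications to 7 at each level.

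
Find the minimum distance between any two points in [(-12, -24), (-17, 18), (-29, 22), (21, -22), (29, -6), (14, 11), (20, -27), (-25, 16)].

Computing all pairwise distances among 8 points:

d((-12, -24), (-17, 18)) = 42.2966
d((-12, -24), (-29, 22)) = 49.0408
d((-12, -24), (21, -22)) = 33.0606
d((-12, -24), (29, -6)) = 44.7772
d((-12, -24), (14, 11)) = 43.6005
d((-12, -24), (20, -27)) = 32.1403
d((-12, -24), (-25, 16)) = 42.0595
d((-17, 18), (-29, 22)) = 12.6491
d((-17, 18), (21, -22)) = 55.1725
d((-17, 18), (29, -6)) = 51.8845
d((-17, 18), (14, 11)) = 31.7805
d((-17, 18), (20, -27)) = 58.258
d((-17, 18), (-25, 16)) = 8.2462
d((-29, 22), (21, -22)) = 66.6033
d((-29, 22), (29, -6)) = 64.405
d((-29, 22), (14, 11)) = 44.3847
d((-29, 22), (20, -27)) = 69.2965
d((-29, 22), (-25, 16)) = 7.2111
d((21, -22), (29, -6)) = 17.8885
d((21, -22), (14, 11)) = 33.7343
d((21, -22), (20, -27)) = 5.099 <-- minimum
d((21, -22), (-25, 16)) = 59.6657
d((29, -6), (14, 11)) = 22.6716
d((29, -6), (20, -27)) = 22.8473
d((29, -6), (-25, 16)) = 58.3095
d((14, 11), (20, -27)) = 38.4708
d((14, 11), (-25, 16)) = 39.3192
d((20, -27), (-25, 16)) = 62.2415

Closest pair: (21, -22) and (20, -27) with distance 5.099

The closest pair is (21, -22) and (20, -27) with Euclidean distance 5.099. For 8 points, brute-force pairwise comparison is shown above. For large n, the divide-and-conquer algorithm (sort by x, recurse on halves, check the dividing strip) achieves O(n log n).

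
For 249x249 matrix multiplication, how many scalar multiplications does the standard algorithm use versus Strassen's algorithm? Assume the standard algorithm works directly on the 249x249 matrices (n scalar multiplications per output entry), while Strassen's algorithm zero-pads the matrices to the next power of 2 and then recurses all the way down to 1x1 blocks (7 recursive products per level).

Matrix multiplication for 249x249 matrices:

Strassen's algorithm requires power-of-2 dimensions. Pad 249x249 to 256x256 (next power of 2).

Standard algorithm: 249^3 = 15438249 multiplications
Strassen's algorithm: 7^(log2(256)) = 7^8 = 5764801 multiplications
Savings: 15438249 - 5764801 = 9673448 multiplications

Standard: 15438249 multiplications (249^3). Strassen: 5764801 multiplications (7^8, after padding to 256x256). Strassen reduces 8 recursive multiplications to 7 at each level.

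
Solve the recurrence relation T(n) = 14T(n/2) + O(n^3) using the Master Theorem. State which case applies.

Master Theorem for T(n) = 14T(n/2) + O(n^3):

a = 14, b = 2, c = 3
log_b(a) = log_2(14) = 3.8074

Case 1: c = 3 < log_2(14) = 3.8074
T(n) = O(n^(log_2 14))

For T(n) = 14T(n/2) + O(n^3): log_2(14) = 3.8074. This is Case 1 of the Master Theorem (c < log_b(a), work dominated by leaves), giving O(n^(log_2 14)).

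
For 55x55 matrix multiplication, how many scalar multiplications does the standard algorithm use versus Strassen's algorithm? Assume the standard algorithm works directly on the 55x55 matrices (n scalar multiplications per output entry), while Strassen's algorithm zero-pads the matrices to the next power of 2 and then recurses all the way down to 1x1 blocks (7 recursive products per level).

Matrix multiplication for 55x55 matrices:

Strassen's algorithm requires power-of-2 dimensions. Pad 55x55 to 64x64 (next power of 2).

Standard algorithm: 55^3 = 166375 multiplications
Strassen's algorithm: 7^(log2(64)) = 7^6 = 117649 multiplications
Savings: 166375 - 117649 = 48726 multiplications

Standard: 166375 multiplications (55^3). Strassen: 117649 multiplications (7^6, after padding to 64x64). Strassen reduces 8 recursive multiplications to 7 at each level.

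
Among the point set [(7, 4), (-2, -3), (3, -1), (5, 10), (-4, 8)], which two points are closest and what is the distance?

Computing all pairwise distances among 5 points:

d((7, 4), (-2, -3)) = 11.4018
d((7, 4), (3, -1)) = 6.4031
d((7, 4), (5, 10)) = 6.3246
d((7, 4), (-4, 8)) = 11.7047
d((-2, -3), (3, -1)) = 5.3852 <-- minimum
d((-2, -3), (5, 10)) = 14.7648
d((-2, -3), (-4, 8)) = 11.1803
d((3, -1), (5, 10)) = 11.1803
d((3, -1), (-4, 8)) = 11.4018
d((5, 10), (-4, 8)) = 9.2195

Closest pair: (-2, -3) and (3, -1) with distance 5.3852

The closest pair is (-2, -3) and (3, -1) with Euclidean distance 5.3852. For 5 points, brute-force pairwise comparison is shown above. For large n, the divide-and-conquer algorithm (sort by x, recurse on halves, check the dividing strip) achieves O(n log n).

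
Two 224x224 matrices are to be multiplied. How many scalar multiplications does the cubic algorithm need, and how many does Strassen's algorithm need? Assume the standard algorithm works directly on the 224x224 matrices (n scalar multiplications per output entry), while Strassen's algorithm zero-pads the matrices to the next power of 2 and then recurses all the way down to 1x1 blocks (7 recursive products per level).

Matrix multiplication for 224x224 matrices:

Strassen's algorithm requires power-of-2 dimensions. Pad 224x224 to 256x256 (next power of 2).

Standard algorithm: 224^3 = 11239424 multiplications
Strassen's algorithm: 7^(log2(256)) = 7^8 = 5764801 multiplications
Savings: 11239424 - 5764801 = 5474623 multiplications

Standard: 11239424 multiplications (224^3). Strassen: 5764801 multiplications (7^8, after padding to 256x256). Strassen reduces 8 recursive multiplications to 7 at each level.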